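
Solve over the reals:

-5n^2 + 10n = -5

n = -0.4142 or n = 2.4142

Rearrange to standard form: -5n^2 + 10n + 5 = 0.
Discriminant: (10)^2 - 4*(-5)*5 = 200.
Quadratic formula: n = (-10 +/- sqrt(200)) / (-10).
So n = 1 - sqrt(2) ~= -0.4142 or n = 1 + sqrt(2) ~= 2.4142.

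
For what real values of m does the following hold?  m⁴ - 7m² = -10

Let u = m². The equation becomes u² - 7u + 10 = 0.
Factor: (u - 2)(u - 5) = 0, so u = 2 or u = 5.
m² = 2 gives m = ±√(2) ≈ ±1.4142.
m² = 5 gives m = ±√(5) ≈ ±2.2361.

m = -2.2361 or m = -1.4142 or m = 1.4142 or m = 2.2361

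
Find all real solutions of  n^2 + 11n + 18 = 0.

n = -9 or n = -2

Factor: (n + 9)(n + 2) = 0.
So n = -9 or n = -2.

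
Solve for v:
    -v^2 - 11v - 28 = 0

Factor: -1(v + 7)(v + 4) = 0.
So v = -7 or v = -4.

v = -7 or v = -4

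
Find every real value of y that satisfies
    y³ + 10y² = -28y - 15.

Rearrange: y³ + 10y² + 28y + 15 = 0.
Possible rational roots are divisors of 15. Testing y = -5 gives 0, so (y + 5) is a factor.
Divide: y³ + 10y² + 28y + 15 = (y + 5)(y² + 5y + 3).
Apply the quadratic formula to y² + 5y + 3 = 0: y = (-5 ± √13)/2, i.e. y ≈ -0.6972 or y ≈ -4.3028.

y = -5 or y = -4.3028 or y = -0.6972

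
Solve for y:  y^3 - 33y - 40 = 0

y = -5 or y = -1.2749 or y = 6.2749

Possible rational roots are divisors of -40. Testing y = -5 gives 0, so (y + 5) is a factor.
Divide: y^3 - 33y - 40 = (y + 5)(y^2 - 5y - 8).
Apply the quadratic formula to y^2 - 5y - 8 = 0: y = (5 +/- sqrt(57))/2, i.e. y ~= 6.2749 or y ~= -1.2749.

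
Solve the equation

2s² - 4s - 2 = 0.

s = -0.4142 or s = 2.4142

Discriminant: (-4)² − 4·2·(-2) = 32.
Quadratic formula: s = (4 ± √32) / 4.
So s = 1 + √(2) ≈ 2.4142 or s = 1 - √(2) ≈ -0.4142.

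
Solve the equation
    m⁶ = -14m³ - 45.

Let u = m³. The equation becomes u² + 14u + 45 = 0.
Factor: (u + 5)(u + 9) = 0, so u = -5 or u = -9.
m³ = -5 gives m = -∛(5) ≈ -1.71.
m³ = -9 gives m = -∛(9) ≈ -2.0801.

m = -2.0801 or m = -1.71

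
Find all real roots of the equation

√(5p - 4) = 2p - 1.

p = 1 or p = 1.25

Square both sides: 5p - 4 = (2p - 1)².
Expand and rearrange: 4p² - 9p + 5 = 0.
Solving gives p = 1.25 or p = 1.
Check each candidate in the original equation:
  p = 1.25: √(2.25) = 1.5, while 2p - 1 = 1.5 — valid.
  p = 1: √(1) = 1, while 2p - 1 = 1 — valid.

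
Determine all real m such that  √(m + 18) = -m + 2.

Square both sides: m + 18 = (-m + 2)².
Expand and rearrange: m² - 5m - 14 = 0.
Solving gives m = 7 or m = -2.
Check each candidate in the original equation:
  m = 7: √(25) = 5, while -m + 2 = -5 — extraneous.
  m = -2: √(16) = 4, while -m + 2 = 4 — valid.

m = -2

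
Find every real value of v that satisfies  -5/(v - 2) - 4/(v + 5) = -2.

Multiply both sides by (v - 2)(v + 5):
-5(v + 5) - 4(v - 2) = -2(v - 2)(v + 5).
Expand and collect terms: -2v² + 3v + 37 = 0.
By the quadratic formula, v = (-3 ± √305) / -4, so v ≈ -3.6161 or v ≈ 5.1161.
Neither value makes a denominator zero (v ≠ 2, v ≠ -5), so both are valid.

v = -3.6161 or v = 5.1161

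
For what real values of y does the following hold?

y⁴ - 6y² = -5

y = -2.2361 or y = -1 or y = 1 or y = 2.2361

Let u = y². The equation becomes u² - 6u + 5 = 0.
Factor: (u - 5)(u - 1) = 0, so u = 5 or u = 1.
y² = 5 gives y = ±√(5) ≈ ±2.2361.
y² = 1 gives y = ±1.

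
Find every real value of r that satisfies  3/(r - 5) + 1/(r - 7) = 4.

r = 5.634 or r = 7.366

Multiply both sides by (r - 5)(r - 7):
3(r - 7) + (r - 5) = 4(r - 5)(r - 7).
Expand and collect terms: 4r² - 52r + 166 = 0.
By the quadratic formula, r = (52 ± √48) / 8, so r ≈ 7.366 or r ≈ 5.634.
Neither value makes a denominator zero (r ≠ 5, r ≠ 7), so both are valid.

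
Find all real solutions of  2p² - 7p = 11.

Rearrange to standard form: 2p² - 7p - 11 = 0.
Discriminant: (-7)² − 4·2·(-11) = 137.
Quadratic formula: p = (7 ± √137) / 4.
So p = 7/4 + √(137)/4 ≈ 4.6762 or p = 7/4 - √(137)/4 ≈ -1.1762.

p = -1.1762 or p = 4.6762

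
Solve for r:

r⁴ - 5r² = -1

Let u = r². The equation becomes u² - 5u + 1 = 0.
By the quadratic formula, u = √(21)/2 + 5/2 or u = 5/2 - √(21)/2.
r² = √(21)/2 + 5/2 gives r = ±√(√(21)/2 + 5/2) ≈ ±2.1889.
r² = 5/2 - √(21)/2 gives r = ±√(5/2 - √(21)/2) ≈ ±0.4569.

r = -2.1889 or r = -0.4569 or r = 0.4569 or r = 2.1889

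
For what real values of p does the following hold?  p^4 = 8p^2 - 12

p = -2.4495 or p = -1.4142 or p = 1.4142 or p = 2.4495

Let u = p^2. The equation becomes u^2 - 8u + 12 = 0.
Factor: (u - 6)(u - 2) = 0, so u = 6 or u = 2.
p^2 = 6 gives p = +/-sqrt(6) ~= +/-2.4495.
p^2 = 2 gives p = +/-sqrt(2) ~= +/-1.4142.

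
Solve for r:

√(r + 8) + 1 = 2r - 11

Isolate the radical: √(r + 8) = 2r - 12.
Square both sides: r + 8 = (2r - 12)².
Expand and rearrange: 4r² - 49r + 136 = 0.
Solving gives r = 8 or r = 4.25.
Check each candidate in the original equation:
  r = 8: √(16) = 4, while 2r - 12 = 4 — valid.
  r = 4.25: √(12.25) = 3.5, while 2r - 12 = -3.5 — extraneous.

r = 8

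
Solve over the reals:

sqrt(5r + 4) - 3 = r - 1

Isolate the radical: sqrt(5r + 4) = r + 2.
Square both sides: 5r + 4 = (r + 2)^2.
Expand and rearrange: r^2 - r = 0.
Solving gives r = 1 or r = 0.
Check each candidate in the original equation:
  r = 1: sqrt(9) = 3, while r + 2 = 3 — valid.
  r = 0: sqrt(4) = 2, while r + 2 = 2 — valid.

r = 0 or r = 1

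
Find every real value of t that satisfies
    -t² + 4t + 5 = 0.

Factor: -1(t - 5)(t + 1) = 0.
So t = 5 or t = -1.

t = -1 or t = 5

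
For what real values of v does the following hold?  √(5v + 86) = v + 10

v = -1

Square both sides: 5v + 86 = (v + 10)².
Expand and rearrange: v² + 15v + 14 = 0.
Solving gives v = -1 or v = -14.
Check each candidate in the original equation:
  v = -1: √(81) = 9, while v + 10 = 9 — valid.
  v = -14: √(16) = 4, while v + 10 = -4 — extraneous.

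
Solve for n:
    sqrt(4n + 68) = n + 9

n = -1

Square both sides: 4n + 68 = (n + 9)^2.
Expand and rearrange: n^2 + 14n + 13 = 0.
Solving gives n = -1 or n = -13.
Check each candidate in the original equation:
  n = -1: sqrt(64) = 8, while n + 9 = 8 — valid.
  n = -13: sqrt(16) = 4, while n + 9 = -4 — extraneous.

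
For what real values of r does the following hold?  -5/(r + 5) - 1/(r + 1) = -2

r = -3 or r = 0

Multiply both sides by (r + 5)(r + 1):
-5(r + 1) - (r + 5) = -2(r + 5)(r + 1).
Expand and collect terms: -2r² - 6r = 0.
Factor or apply the quadratic formula: r = -3 or r = 0.
Neither value makes a denominator zero (r ≠ -5, r ≠ -1), so both are valid.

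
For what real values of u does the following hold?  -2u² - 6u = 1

u = -2.8229 or u = -0.1771

Rearrange to standard form: -2u² - 6u - 1 = 0.
Discriminant: (-6)² − 4·(-2)·(-1) = 28.
Quadratic formula: u = (6 ± √28) / (-4).
So u = -3/2 - √(7)/2 ≈ -2.8229 or u = -3/2 + √(7)/2 ≈ -0.1771.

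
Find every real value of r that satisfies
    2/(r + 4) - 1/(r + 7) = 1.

r = -7.6458 or r = -2.3542

Multiply both sides by (r + 4)(r + 7):
2(r + 7) - (r + 4) = (r + 4)(r + 7).
Expand and collect terms: r² + 10r + 18 = 0.
By the quadratic formula, r = (-10 ± √28) / 2, so r ≈ -2.3542 or r ≈ -7.6458.
Neither value makes a denominator zero (r ≠ -4, r ≠ -7), so both are valid.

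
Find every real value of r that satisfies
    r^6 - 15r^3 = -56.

Let u = r^3. The equation becomes u^2 - 15u + 56 = 0.
Factor: (u - 8)(u - 7) = 0, so u = 8 or u = 7.
r^3 = 8 gives r = 2.
r^3 = 7 gives r = (7)^(1/3) ~= 1.9129.

r = 1.9129 or r = 2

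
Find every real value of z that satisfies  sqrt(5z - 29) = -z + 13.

Square both sides: 5z - 29 = (-z + 13)^2.
Expand and rearrange: z^2 - 31z + 198 = 0.
Solving gives z = 22 or z = 9.
Check each candidate in the original equation:
  z = 22: sqrt(81) = 9, while -z + 13 = -9 — extraneous.
  z = 9: sqrt(16) = 4, while -z + 13 = 4 — valid.

z = 9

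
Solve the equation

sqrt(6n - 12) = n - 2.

Square both sides: 6n - 12 = (n - 2)^2.
Expand and rearrange: n^2 - 10n + 16 = 0.
Solving gives n = 8 or n = 2.
Check each candidate in the original equation:
  n = 8: sqrt(36) = 6, while n - 2 = 6 — valid.
  n = 2: sqrt(0) = 0, while n - 2 = 0 — valid.

n = 2 or n = 8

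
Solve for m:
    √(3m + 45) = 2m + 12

Square both sides: 3m + 45 = (2m + 12)².
Expand and rearrange: 4m² + 45m + 99 = 0.
Solving gives m = -3 or m = -8.25.
Check each candidate in the original equation:
  m = -3: √(36) = 6, while 2m + 12 = 6 — valid.
  m = -8.25: √(20.25) = 4.5, while 2m + 12 = -4.5 — extraneous.

m = -3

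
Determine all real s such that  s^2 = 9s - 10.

s = 1.2984 or s = 7.7016

Rearrange to standard form: s^2 - 9s + 10 = 0.
Discriminant: (-9)^2 - 4*1*10 = 41.
Quadratic formula: s = (9 +/- sqrt(41)) / 2.
So s = sqrt(41)/2 + 9/2 ~= 7.7016 or s = 9/2 - sqrt(41)/2 ~= 1.2984.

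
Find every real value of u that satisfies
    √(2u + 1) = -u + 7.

u = 4

Square both sides: 2u + 1 = (-u + 7)².
Expand and rearrange: u² - 16u + 48 = 0.
Solving gives u = 12 or u = 4.
Check each candidate in the original equation:
  u = 12: √(25) = 5, while -u + 7 = -5 — extraneous.
  u = 4: √(9) = 3, while -u + 7 = 3 — valid.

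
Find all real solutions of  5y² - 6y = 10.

y = -0.9362 or y = 2.1362

Rearrange to standard form: 5y² - 6y - 10 = 0.
Discriminant: (-6)² − 4·5·(-10) = 236.
Quadratic formula: y = (6 ± √236) / 10.
So y = 3/5 + √(59)/5 ≈ 2.1362 or y = 3/5 - √(59)/5 ≈ -0.9362.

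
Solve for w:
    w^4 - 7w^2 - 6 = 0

Let u = w^2. The equation becomes u^2 - 7u - 6 = 0.
By the quadratic formula, u = 7/2 + sqrt(73)/2 or u = 7/2 - sqrt(73)/2.
w^2 = 7/2 + sqrt(73)/2 gives w = +/-sqrt(7/2 + sqrt(73)/2) ~= +/-2.7878.
w^2 = 7/2 - sqrt(73)/2 < 0 has no real solution.

w = -2.7878 or w = 2.7878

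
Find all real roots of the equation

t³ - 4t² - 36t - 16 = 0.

Possible rational roots are divisors of -16. Testing t = -4 gives 0, so (t + 4) is a factor.
Divide: t³ - 4t² - 36t - 16 = (t + 4)(t² - 8t - 4).
Apply the quadratic formula to t² - 8t - 4 = 0: t = (8 ± √80)/2, i.e. t ≈ 8.4721 or t ≈ -0.4721.

t = -4 or t = -0.4721 or t = 8.4721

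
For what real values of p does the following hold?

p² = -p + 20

p = -5 or p = 4

Bring every term to one side: p² + p - 20 = 0.
Factor: (p - 4)(p + 5) = 0.
So p = 4 or p = -5.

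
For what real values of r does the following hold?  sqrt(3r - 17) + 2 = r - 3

Isolate the radical: sqrt(3r - 17) = r - 5.
Square both sides: 3r - 17 = (r - 5)^2.
Expand and rearrange: r^2 - 13r + 42 = 0.
Solving gives r = 7 or r = 6.
Check each candidate in the original equation:
  r = 7: sqrt(4) = 2, while r - 5 = 2 — valid.
  r = 6: sqrt(1) = 1, while r - 5 = 1 — valid.

r = 6 or r = 7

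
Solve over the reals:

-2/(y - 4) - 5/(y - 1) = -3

Multiply both sides by (y - 4)(y - 1):
-2(y - 1) - 5(y - 4) = -3(y - 4)(y - 1).
Expand and collect terms: -3y² + 22y - 34 = 0.
By the quadratic formula, y = (-22 ± √76) / -6, so y ≈ 2.2137 or y ≈ 5.1196.
Neither value makes a denominator zero (y ≠ 4, y ≠ 1), so both are valid.

y = 2.2137 or y = 5.1196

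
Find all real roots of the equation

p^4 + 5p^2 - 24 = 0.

Let u = p^2. The equation becomes u^2 + 5u - 24 = 0.
Factor: (u - 3)(u + 8) = 0, so u = 3 or u = -8.
p^2 = 3 gives p = +/-sqrt(3) ~= +/-1.7321.
p^2 = -8 < 0 has no real solution.

p = -1.7321 or p = 1.7321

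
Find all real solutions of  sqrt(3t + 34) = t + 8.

Square both sides: 3t + 34 = (t + 8)^2.
Expand and rearrange: t^2 + 13t + 30 = 0.
Solving gives t = -3 or t = -10.
Check each candidate in the original equation:
  t = -3: sqrt(25) = 5, while t + 8 = 5 — valid.
  t = -10: sqrt(4) = 2, while t + 8 = -2 — extraneous.

t = -3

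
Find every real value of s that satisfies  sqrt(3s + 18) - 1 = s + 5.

s = -6 or s = -3

Isolate the radical: sqrt(3s + 18) = s + 6.
Square both sides: 3s + 18 = (s + 6)^2.
Expand and rearrange: s^2 + 9s + 18 = 0.
Solving gives s = -3 or s = -6.
Check each candidate in the original equation:
  s = -3: sqrt(9) = 3, while s + 6 = 3 — valid.
  s = -6: sqrt(0) = 0, while s + 6 = 0 — valid.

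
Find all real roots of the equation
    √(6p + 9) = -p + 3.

p = 0

Square both sides: 6p + 9 = (-p + 3)².
Expand and rearrange: p² - 12p = 0.
Solving gives p = 12 or p = 0.
Check each candidate in the original equation:
  p = 12: √(81) = 9, while -p + 3 = -9 — extraneous.
  p = 0: √(9) = 3, while -p + 3 = 3 — valid.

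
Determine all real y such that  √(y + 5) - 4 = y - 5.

Isolate the radical: √(y + 5) = y - 1.
Square both sides: y + 5 = (y - 1)².
Expand and rearrange: y² - 3y - 4 = 0.
Solving gives y = 4 or y = -1.
Check each candidate in the original equation:
  y = 4: √(9) = 3, while y - 1 = 3 — valid.
  y = -1: √(4) = 2, while y - 1 = -2 — extraneous.

y = 4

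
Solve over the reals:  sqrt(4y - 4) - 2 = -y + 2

Isolate the radical: sqrt(4y - 4) = -y + 4.
Square both sides: 4y - 4 = (-y + 4)^2.
Expand and rearrange: y^2 - 12y + 20 = 0.
Solving gives y = 10 or y = 2.
Check each candidate in the original equation:
  y = 10: sqrt(36) = 6, while -y + 4 = -6 — extraneous.
  y = 2: sqrt(4) = 2, while -y + 4 = 2 — valid.

y = 2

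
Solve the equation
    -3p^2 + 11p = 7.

Rearrange to standard form: -3p^2 + 11p - 7 = 0.
Discriminant: (11)^2 - 4*(-3)*(-7) = 37.
Quadratic formula: p = (-11 +/- sqrt(37)) / (-6).
So p = 11/6 - sqrt(37)/6 ~= 0.8195 or p = sqrt(37)/6 + 11/6 ~= 2.8471.

p = 0.8195 or p = 2.8471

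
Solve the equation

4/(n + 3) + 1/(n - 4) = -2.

Multiply both sides by (n + 3)(n - 4):
4(n - 4) + (n + 3) = -2(n + 3)(n - 4).
Expand and collect terms: -2n^2 - 3n + 37 = 0.
By the quadratic formula, n = (3 +/- sqrt(305)) / -4, so n ~= -5.1161 or n ~= 3.6161.
Neither value makes a denominator zero (n != -3, n != 4), so both are valid.

n = -5.1161 or n = 3.6161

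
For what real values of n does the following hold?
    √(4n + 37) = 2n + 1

n = 3

Square both sides: 4n + 37 = (2n + 1)².
Expand and rearrange: 4n² - 36 = 0.
Solving gives n = 3 or n = -3.
Check each candidate in the original equation:
  n = 3: √(49) = 7, while 2n + 1 = 7 — valid.
  n = -3: √(25) = 5, while 2n + 1 = -5 — extraneous.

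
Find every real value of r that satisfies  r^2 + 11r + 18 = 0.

r = -9 or r = -2

Factor: (r + 9)(r + 2) = 0.
So r = -9 or r = -2.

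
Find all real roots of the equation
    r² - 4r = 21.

Bring every term to one side: r² - 4r - 21 = 0.
Factor: (r - 7)(r + 3) = 0.
So r = 7 or r = -3.

r = -3 or r = 7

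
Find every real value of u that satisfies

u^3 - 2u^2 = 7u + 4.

Rearrange: u^3 - 2u^2 - 7u - 4 = 0.
Possible rational roots are divisors of -4. Testing u = 4 gives 0, so (u - 4) is a factor.
Divide: u^3 - 2u^2 - 7u - 4 = (u - 4)(u^2 + 2u + 1).
The quadratic has the repeated root u = -1.

u = -1 or u = 4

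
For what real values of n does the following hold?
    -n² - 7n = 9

n = -5.3028 or n = -1.6972

Rearrange to standard form: -n² - 7n - 9 = 0.
Discriminant: (-7)² − 4·(-1)·(-9) = 13.
Quadratic formula: n = (7 ± √13) / (-2).
So n = -7/2 - √(13)/2 ≈ -5.3028 or n = -7/2 + √(13)/2 ≈ -1.6972.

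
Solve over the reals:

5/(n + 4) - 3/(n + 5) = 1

n = -5.7913 or n = -1.2087

Multiply both sides by (n + 4)(n + 5):
5(n + 5) - 3(n + 4) = (n + 4)(n + 5).
Expand and collect terms: n^2 + 7n + 7 = 0.
By the quadratic formula, n = (-7 +/- sqrt(21)) / 2, so n ~= -1.2087 or n ~= -5.7913.
Neither value makes a denominator zero (n != -4, n != -5), so both are valid.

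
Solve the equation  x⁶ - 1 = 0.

x = -1 or x = 1

Let u = x³. The equation becomes u² - 1 = 0.
Factor: (u - 1)(u + 1) = 0, so u = 1 or u = -1.
x³ = 1 gives x = 1.
x³ = -1 gives x = -1.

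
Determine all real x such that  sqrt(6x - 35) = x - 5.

Square both sides: 6x - 35 = (x - 5)^2.
Expand and rearrange: x^2 - 16x + 60 = 0.
Solving gives x = 10 or x = 6.
Check each candidate in the original equation:
  x = 10: sqrt(25) = 5, while x - 5 = 5 — valid.
  x = 6: sqrt(1) = 1, while x - 5 = 1 — valid.

x = 6 or x = 10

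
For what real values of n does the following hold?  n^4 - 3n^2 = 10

Let u = n^2. The equation becomes u^2 - 3u - 10 = 0.
Factor: (u + 2)(u - 5) = 0, so u = -2 or u = 5.
n^2 = -2 < 0 has no real solution.
n^2 = 5 gives n = +/-sqrt(5) ~= +/-2.2361.

n = -2.2361 or n = 2.2361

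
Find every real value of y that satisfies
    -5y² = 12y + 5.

y = -1.8633 or y = -0.5367

Rearrange to standard form: -5y² - 12y - 5 = 0.
Discriminant: (-12)² − 4·(-5)·(-5) = 44.
Quadratic formula: y = (12 ± √44) / (-10).
So y = -6/5 - √(11)/5 ≈ -1.8633 or y = -6/5 + √(11)/5 ≈ -0.5367.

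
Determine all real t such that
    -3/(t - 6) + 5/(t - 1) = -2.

t = -1.062 or t = 7.062

Multiply both sides by (t - 6)(t - 1):
-3(t - 1) + 5(t - 6) = -2(t - 6)(t - 1).
Expand and collect terms: -2t² + 12t + 15 = 0.
By the quadratic formula, t = (-12 ± √264) / -4, so t ≈ -1.062 or t ≈ 7.062.
Neither value makes a denominator zero (t ≠ 6, t ≠ 1), so both are valid.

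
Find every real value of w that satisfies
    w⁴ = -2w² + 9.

Let u = w². The equation becomes u² + 2u - 9 = 0.
By the quadratic formula, u = -1 + √(10) or u = -√(10) - 1.
w² = -1 + √(10) gives w = ±√(-1 + √(10)) ≈ ±1.4705.
w² = -√(10) - 1 < 0 has no real solution.

w = -1.4705 or w = 1.4705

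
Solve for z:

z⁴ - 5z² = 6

z = -2.4495 or z = 2.4495

Let u = z². The equation becomes u² - 5u - 6 = 0.
Factor: (u + 1)(u - 6) = 0, so u = -1 or u = 6.
z² = -1 < 0 has no real solution.
z² = 6 gives z = ±√(6) ≈ ±2.4495.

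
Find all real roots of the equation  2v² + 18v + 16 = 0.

Factor: 2(v + 1)(v + 8) = 0.
So v = -1 or v = -8.

v = -8 or v = -1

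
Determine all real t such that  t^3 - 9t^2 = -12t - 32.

t = -1.2749 or t = 4 or t = 6.2749

Rearrange: t^3 - 9t^2 + 12t + 32 = 0.
Possible rational roots are divisors of 32. Testing t = 4 gives 0, so (t - 4) is a factor.
Divide: t^3 - 9t^2 + 12t + 32 = (t - 4)(t^2 - 5t - 8).
Apply the quadratic formula to t^2 - 5t - 8 = 0: t = (5 +/- sqrt(57))/2, i.e. t ~= 6.2749 or t ~= -1.2749.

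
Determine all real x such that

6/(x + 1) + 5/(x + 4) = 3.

Multiply both sides by (x + 1)(x + 4):
6(x + 4) + 5(x + 1) = 3(x + 1)(x + 4).
Expand and collect terms: 3x^2 + 4x - 17 = 0.
By the quadratic formula, x = (-4 +/- sqrt(220)) / 6, so x ~= 1.8054 or x ~= -3.1387.
Neither value makes a denominator zero (x != -1, x != -4), so both are valid.

x = -3.1387 or x = 1.8054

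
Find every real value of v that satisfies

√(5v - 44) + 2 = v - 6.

v = 9 or v = 12

Isolate the radical: √(5v - 44) = v - 8.
Square both sides: 5v - 44 = (v - 8)².
Expand and rearrange: v² - 21v + 108 = 0.
Solving gives v = 12 or v = 9.
Check each candidate in the original equation:
  v = 12: √(16) = 4, while v - 8 = 4 — valid.
  v = 9: √(1) = 1, while v - 8 = 1 — valid.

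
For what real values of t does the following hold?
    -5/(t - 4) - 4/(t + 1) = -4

t = -0.2282 or t = 5.4782

Multiply both sides by (t - 4)(t + 1):
-5(t + 1) - 4(t - 4) = -4(t - 4)(t + 1).
Expand and collect terms: -4t^2 + 21t + 5 = 0.
By the quadratic formula, t = (-21 +/- sqrt(521)) / -8, so t ~= -0.2282 or t ~= 5.4782.
Neither value makes a denominator zero (t != 4, t != -1), so both are valid.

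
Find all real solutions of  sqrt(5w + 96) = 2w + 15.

w = -3

Square both sides: 5w + 96 = (2w + 15)^2.
Expand and rearrange: 4w^2 + 55w + 129 = 0.
Solving gives w = -3 or w = -10.75.
Check each candidate in the original equation:
  w = -3: sqrt(81) = 9, while 2w + 15 = 9 — valid.
  w = -10.75: sqrt(42.25) = 6.5, while 2w + 15 = -6.5 — extraneous.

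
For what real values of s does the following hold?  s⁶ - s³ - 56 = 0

Let u = s³. The equation becomes u² - u - 56 = 0.
Factor: (u - 8)(u + 7) = 0, so u = 8 or u = -7.
s³ = 8 gives s = 2.
s³ = -7 gives s = -∛(7) ≈ -1.9129.

s = -1.9129 or s = 2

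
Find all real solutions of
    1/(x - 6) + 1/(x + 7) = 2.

Multiply both sides by (x - 6)(x + 7):
(x + 7) + (x - 6) = 2(x - 6)(x + 7).
Expand and collect terms: 2x^2 - 85 = 0.
By the quadratic formula, x = (0 +/- sqrt(680)) / 4, so x ~= 6.5192 or x ~= -6.5192.
Neither value makes a denominator zero (x != 6, x != -7), so both are valid.

x = -6.5192 or x = 6.5192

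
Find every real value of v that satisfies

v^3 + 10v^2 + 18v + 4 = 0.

v = -7.7417 or v = -2 or v = -0.2583

Possible rational roots are divisors of 4. Testing v = -2 gives 0, so (v + 2) is a factor.
Divide: v^3 + 10v^2 + 18v + 4 = (v + 2)(v^2 + 8v + 2).
Apply the quadratic formula to v^2 + 8v + 2 = 0: v = (-8 +/- sqrt(56))/2, i.e. v ~= -0.2583 or v ~= -7.7417.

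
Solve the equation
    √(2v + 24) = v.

v = 6

Square both sides: 2v + 24 = (v)².
Expand and rearrange: v² - 2v - 24 = 0.
Solving gives v = 6 or v = -4.
Check each candidate in the original equation:
  v = 6: √(36) = 6, while v = 6 — valid.
  v = -4: √(16) = 4, while v = -4 — extraneous.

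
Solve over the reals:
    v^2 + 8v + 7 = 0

Factor: (v + 7)(v + 1) = 0.
So v = -7 or v = -1.

v = -7 or v = -1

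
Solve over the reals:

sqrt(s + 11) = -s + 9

Square both sides: s + 11 = (-s + 9)^2.
Expand and rearrange: s^2 - 19s + 70 = 0.
Solving gives s = 14 or s = 5.
Check each candidate in the original equation:
  s = 14: sqrt(25) = 5, while -s + 9 = -5 — extraneous.
  s = 5: sqrt(16) = 4, while -s + 9 = 4 — valid.

s = 5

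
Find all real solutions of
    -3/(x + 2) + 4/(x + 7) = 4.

x = -5.75 or x = -3

Multiply both sides by (x + 2)(x + 7):
-3(x + 7) + 4(x + 2) = 4(x + 2)(x + 7).
Expand and collect terms: 4x^2 + 35x + 69 = 0.
Factor or apply the quadratic formula: x = -3 or x = -5.75.
Neither value makes a denominator zero (x != -2, x != -7), so both are valid.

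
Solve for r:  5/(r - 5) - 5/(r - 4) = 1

r = 2.2087 or r = 6.7913

Multiply both sides by (r - 5)(r - 4):
5(r - 4) - 5(r - 5) = (r - 5)(r - 4).
Expand and collect terms: r^2 - 9r + 15 = 0.
By the quadratic formula, r = (9 +/- sqrt(21)) / 2, so r ~= 6.7913 or r ~= 2.2087.
Neither value makes a denominator zero (r != 5, r != 4), so both are valid.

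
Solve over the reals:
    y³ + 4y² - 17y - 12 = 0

Possible rational roots are divisors of -12. Testing y = 3 gives 0, so (y - 3) is a factor.
Divide: y³ + 4y² - 17y - 12 = (y - 3)(y² + 7y + 4).
Apply the quadratic formula to y² + 7y + 4 = 0: y = (-7 ± √33)/2, i.e. y ≈ -0.6277 or y ≈ -6.3723.

y = -6.3723 or y = -0.6277 or y = 3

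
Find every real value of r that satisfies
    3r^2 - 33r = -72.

r = 3 or r = 8

Bring every term to one side: 3r^2 - 33r + 72 = 0.
Factor: 3(r - 8)(r - 3) = 0.
So r = 8 or r = 3.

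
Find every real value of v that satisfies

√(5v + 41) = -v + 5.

v = -1

Square both sides: 5v + 41 = (-v + 5)².
Expand and rearrange: v² - 15v - 16 = 0.
Solving gives v = 16 or v = -1.
Check each candidate in the original equation:
  v = 16: √(121) = 11, while -v + 5 = -11 — extraneous.
  v = -1: √(36) = 6, while -v + 5 = 6 — valid.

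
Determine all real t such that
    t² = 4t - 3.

t = 1 or t = 3

Bring every term to one side: t² - 4t + 3 = 0.
Factor: (t - 1)(t - 3) = 0.
So t = 1 or t = 3.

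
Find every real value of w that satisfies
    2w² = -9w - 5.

w = -3.8508 or w = -0.6492

Rearrange to standard form: 2w² + 9w + 5 = 0.
Discriminant: (9)² − 4·2·5 = 41.
Quadratic formula: w = (-9 ± √41) / 4.
So w = -9/4 + √(41)/4 ≈ -0.6492 or w = -9/4 - √(41)/4 ≈ -3.8508.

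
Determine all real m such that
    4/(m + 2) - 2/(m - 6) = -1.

Multiply both sides by (m + 2)(m - 6):
4(m - 6) - 2(m + 2) = -(m + 2)(m - 6).
Expand and collect terms: -m² + 2m + 40 = 0.
By the quadratic formula, m = (-2 ± √164) / -2, so m ≈ -5.4031 or m ≈ 7.4031.
Neither value makes a denominator zero (m ≠ -2, m ≠ 6), so both are valid.

m = -5.4031 or m = 7.4031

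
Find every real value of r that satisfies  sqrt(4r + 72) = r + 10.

Square both sides: 4r + 72 = (r + 10)^2.
Expand and rearrange: r^2 + 16r + 28 = 0.
Solving gives r = -2 or r = -14.
Check each candidate in the original equation:
  r = -2: sqrt(64) = 8, while r + 10 = 8 — valid.
  r = -14: sqrt(16) = 4, while r + 10 = -4 — extraneous.

r = -2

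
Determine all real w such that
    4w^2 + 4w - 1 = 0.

w = -1.2071 or w = 0.2071

Discriminant: (4)^2 - 4*4*(-1) = 32.
Quadratic formula: w = (-4 +/- sqrt(32)) / 8.
So w = -1/2 + sqrt(2)/2 ~= 0.2071 or w = -sqrt(2)/2 - 1/2 ~= -1.2071.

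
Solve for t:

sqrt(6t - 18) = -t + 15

Square both sides: 6t - 18 = (-t + 15)^2.
Expand and rearrange: t^2 - 36t + 243 = 0.
Solving gives t = 27 or t = 9.
Check each candidate in the original equation:
  t = 27: sqrt(144) = 12, while -t + 15 = -12 — extraneous.
  t = 9: sqrt(36) = 6, while -t + 15 = 6 — valid.

t = 9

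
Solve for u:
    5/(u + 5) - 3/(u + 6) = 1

u = -6.7913 or u = -2.2087

Multiply both sides by (u + 5)(u + 6):
5(u + 6) - 3(u + 5) = (u + 5)(u + 6).
Expand and collect terms: u² + 9u + 15 = 0.
By the quadratic formula, u = (-9 ± √21) / 2, so u ≈ -2.2087 or u ≈ -6.7913.
Neither value makes a denominator zero (u ≠ -5, u ≠ -6), so both are valid.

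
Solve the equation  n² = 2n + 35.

Bring every term to one side: n² - 2n - 35 = 0.
Factor: (n + 5)(n - 7) = 0.
So n = -5 or n = 7.

n = -5 or n = 7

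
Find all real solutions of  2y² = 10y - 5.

Rearrange to standard form: 2y² - 10y + 5 = 0.
Discriminant: (-10)² − 4·2·5 = 60.
Quadratic formula: y = (10 ± √60) / 4.
So y = √(15)/2 + 5/2 ≈ 4.4365 or y = 5/2 - √(15)/2 ≈ 0.5635.

y = 0.5635 or y = 4.4365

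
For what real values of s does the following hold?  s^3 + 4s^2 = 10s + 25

s = -5 or s = -1.7913 or s = 2.7913

Rearrange: s^3 + 4s^2 - 10s - 25 = 0.
Possible rational roots are divisors of -25. Testing s = -5 gives 0, so (s + 5) is a factor.
Divide: s^3 + 4s^2 - 10s - 25 = (s + 5)(s^2 - s - 5).
Apply the quadratic formula to s^2 - s - 5 = 0: s = (1 +/- sqrt(21))/2, i.e. s ~= 2.7913 or s ~= -1.7913.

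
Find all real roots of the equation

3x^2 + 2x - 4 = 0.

x = -1.5352 or x = 0.8685

Discriminant: (2)^2 - 4*3*(-4) = 52.
Quadratic formula: x = (-2 +/- sqrt(52)) / 6.
So x = -1/3 + sqrt(13)/3 ~= 0.8685 or x = -sqrt(13)/3 - 1/3 ~= -1.5352.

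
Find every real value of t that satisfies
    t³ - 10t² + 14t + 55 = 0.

t = -1.6533 or t = 5 or t = 6.6533

Possible rational roots are divisors of 55. Testing t = 5 gives 0, so (t - 5) is a factor.
Divide: t³ - 10t² + 14t + 55 = (t - 5)(t² - 5t - 11).
Apply the quadratic formula to t² - 5t - 11 = 0: t = (5 ± √69)/2, i.e. t ≈ 6.6533 or t ≈ -1.6533.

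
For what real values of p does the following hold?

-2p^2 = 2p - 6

p = -2.3028 or p = 1.3028

Rearrange to standard form: -2p^2 - 2p + 6 = 0.
Discriminant: (-2)^2 - 4*(-2)*6 = 52.
Quadratic formula: p = (2 +/- sqrt(52)) / (-4).
So p = -sqrt(13)/2 - 1/2 ~= -2.3028 or p = -1/2 + sqrt(13)/2 ~= 1.3028.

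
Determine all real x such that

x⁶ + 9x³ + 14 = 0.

Let u = x³. The equation becomes u² + 9u + 14 = 0.
Factor: (u + 2)(u + 7) = 0, so u = -2 or u = -7.
x³ = -2 gives x = -∛(2) ≈ -1.2599.
x³ = -7 gives x = -∛(7) ≈ -1.9129.

x = -1.9129 or x = -1.2599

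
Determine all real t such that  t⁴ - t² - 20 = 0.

t = -2.2361 or t = 2.2361

Let u = t². The equation becomes u² - u - 20 = 0.
Factor: (u + 4)(u - 5) = 0, so u = -4 or u = 5.
t² = -4 < 0 has no real solution.
t² = 5 gives t = ±√(5) ≈ ±2.2361.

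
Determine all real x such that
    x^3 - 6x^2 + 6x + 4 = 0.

x = -0.4495 or x = 2 or x = 4.4495

Possible rational roots are divisors of 4. Testing x = 2 gives 0, so (x - 2) is a factor.
Divide: x^3 - 6x^2 + 6x + 4 = (x - 2)(x^2 - 4x - 2).
Apply the quadratic formula to x^2 - 4x - 2 = 0: x = (4 +/- sqrt(24))/2, i.e. x ~= 4.4495 or x ~= -0.4495.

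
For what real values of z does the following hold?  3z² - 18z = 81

Bring every term to one side: 3z² - 18z - 81 = 0.
Factor: 3(z + 3)(z - 9) = 0.
So z = -3 or z = 9.

z = -3 or z = 9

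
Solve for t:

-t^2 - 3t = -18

Bring every term to one side: -t^2 - 3t + 18 = 0.
Factor: -1(t - 3)(t + 6) = 0.
So t = 3 or t = -6.

t = -6 or t = 3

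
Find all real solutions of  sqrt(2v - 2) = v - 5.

v = 9

Square both sides: 2v - 2 = (v - 5)^2.
Expand and rearrange: v^2 - 12v + 27 = 0.
Solving gives v = 9 or v = 3.
Check each candidate in the original equation:
  v = 9: sqrt(16) = 4, while v - 5 = 4 — valid.
  v = 3: sqrt(4) = 2, while v - 5 = -2 — extraneous.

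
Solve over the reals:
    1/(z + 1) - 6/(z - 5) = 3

Multiply both sides by (z + 1)(z - 5):
(z - 5) - 6(z + 1) = 3(z + 1)(z - 5).
Expand and collect terms: 3z^2 - 7z - 4 = 0.
By the quadratic formula, z = (7 +/- sqrt(97)) / 6, so z ~= 2.8081 or z ~= -0.4748.
Neither value makes a denominator zero (z != -1, z != 5), so both are valid.

z = -0.4748 or z = 2.8081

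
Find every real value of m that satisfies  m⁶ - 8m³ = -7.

m = 1 or m = 1.9129

Let u = m³. The equation becomes u² - 8u + 7 = 0.
Factor: (u - 1)(u - 7) = 0, so u = 1 or u = 7.
m³ = 1 gives m = 1.
m³ = 7 gives m = ∛(7) ≈ 1.9129.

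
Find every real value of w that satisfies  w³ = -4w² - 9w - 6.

Rearrange: w³ + 4w² + 9w + 6 = 0.
Possible rational roots are divisors of 6. Testing w = -1 gives 0, so (w + 1) is a factor.
Divide: w³ + 4w² + 9w + 6 = (w + 1)(w² + 3w + 6).
The quadratic w² + 3w + 6 has discriminant -15 < 0, so no further real roots.

w = -1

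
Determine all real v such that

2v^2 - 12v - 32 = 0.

v = -2 or v = 8

Factor: 2(v + 2)(v - 8) = 0.
So v = -2 or v = 8.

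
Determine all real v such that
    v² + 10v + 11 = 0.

Discriminant: (10)² − 4·1·11 = 56.
Quadratic formula: v = (-10 ± √56) / 2.
So v = -5 + √(14) ≈ -1.2583 or v = -5 - √(14) ≈ -8.7417.

v = -8.7417 or v = -1.2583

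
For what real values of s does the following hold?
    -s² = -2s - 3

s = -1 or s = 3

Bring every term to one side: -s² + 2s + 3 = 0.
Factor: -1(s - 3)(s + 1) = 0.
So s = 3 or s = -1.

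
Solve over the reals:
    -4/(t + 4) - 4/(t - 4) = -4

t = -3.1231 or t = 5.1231

Multiply both sides by (t + 4)(t - 4):
-4(t - 4) - 4(t + 4) = -4(t + 4)(t - 4).
Expand and collect terms: -4t^2 + 8t + 64 = 0.
By the quadratic formula, t = (-8 +/- sqrt(1088)) / -8, so t ~= -3.1231 or t ~= 5.1231.
Neither value makes a denominator zero (t != -4, t != 4), so both are valid.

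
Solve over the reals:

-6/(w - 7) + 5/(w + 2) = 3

w = 0.3897 or w = 4.277

Multiply both sides by (w - 7)(w + 2):
-6(w + 2) + 5(w - 7) = 3(w - 7)(w + 2).
Expand and collect terms: 3w² - 14w + 5 = 0.
By the quadratic formula, w = (14 ± √136) / 6, so w ≈ 4.277 or w ≈ 0.3897.
Neither value makes a denominator zero (w ≠ 7, w ≠ -2), so both are valid.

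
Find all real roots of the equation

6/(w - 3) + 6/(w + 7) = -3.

w = -9.3852 or w = 1.3852

Multiply both sides by (w - 3)(w + 7):
6(w + 7) + 6(w - 3) = -3(w - 3)(w + 7).
Expand and collect terms: -3w^2 - 24w + 39 = 0.
By the quadratic formula, w = (24 +/- sqrt(1044)) / -6, so w ~= -9.3852 or w ~= 1.3852.
Neither value makes a denominator zero (w != 3, w != -7), so both are valid.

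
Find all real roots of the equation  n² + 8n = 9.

Bring every term to one side: n² + 8n - 9 = 0.
Factor: (n + 9)(n - 1) = 0.
So n = -9 or n = 1.

n = -9 or n = 1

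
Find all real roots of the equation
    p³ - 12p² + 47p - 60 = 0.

Possible rational roots are divisors of -60. Testing p = 5 gives 0, so (p - 5) is a factor.
Divide: p³ - 12p² + 47p - 60 = (p - 5)(p² - 7p + 12).
Factor the quadratic: p = 4 or p = 3.

p = 3 or p = 4 or p = 5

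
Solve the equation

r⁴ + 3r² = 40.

r = -2.2361 or r = 2.2361

Let u = r². The equation becomes u² + 3u - 40 = 0.
Factor: (u + 8)(u - 5) = 0, so u = -8 or u = 5.
r² = -8 < 0 has no real solution.
r² = 5 gives r = ±√(5) ≈ ±2.2361.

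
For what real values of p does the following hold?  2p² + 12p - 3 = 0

Discriminant: (12)² − 4·2·(-3) = 168.
Quadratic formula: p = (-12 ± √168) / 4.
So p = -3 + √(42)/2 ≈ 0.2404 or p = -√(42)/2 - 3 ≈ -6.2404.

p = -6.2404 or p = 0.2404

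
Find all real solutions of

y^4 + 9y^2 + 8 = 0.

Let u = y^2. The equation becomes u^2 + 9u + 8 = 0.
Factor: (u + 8)(u + 1) = 0, so u = -8 or u = -1.
y^2 = -8 < 0 has no real solution.
y^2 = -1 < 0 has no real solution.

No real solutions.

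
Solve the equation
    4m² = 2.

m = -0.7071 or m = 0.7071

Rearrange to standard form: 4m² - 2 = 0.
Discriminant: (0)² − 4·4·(-2) = 32.
Quadratic formula: m = (0 ± √32) / 8.
So m = √(2)/2 ≈ 0.7071 or m = -√(2)/2 ≈ -0.7071.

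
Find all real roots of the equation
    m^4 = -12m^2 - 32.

Let u = m^2. The equation becomes u^2 + 12u + 32 = 0.
Factor: (u + 4)(u + 8) = 0, so u = -4 or u = -8.
m^2 = -4 < 0 has no real solution.
m^2 = -8 < 0 has no real solution.

No real solutions.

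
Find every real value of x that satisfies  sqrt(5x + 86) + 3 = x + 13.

x = -1

Isolate the radical: sqrt(5x + 86) = x + 10.
Square both sides: 5x + 86 = (x + 10)^2.
Expand and rearrange: x^2 + 15x + 14 = 0.
Solving gives x = -1 or x = -14.
Check each candidate in the original equation:
  x = -1: sqrt(81) = 9, while x + 10 = 9 — valid.
  x = -14: sqrt(16) = 4, while x + 10 = -4 — extraneous.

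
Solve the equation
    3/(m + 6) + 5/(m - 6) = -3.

Multiply both sides by (m + 6)(m - 6):
3(m - 6) + 5(m + 6) = -3(m + 6)(m - 6).
Expand and collect terms: -3m² - 8m + 96 = 0.
By the quadratic formula, m = (8 ± √1216) / -6, so m ≈ -7.1452 or m ≈ 4.4785.
Neither value makes a denominator zero (m ≠ -6, m ≠ 6), so both are valid.

m = -7.1452 or m = 4.4785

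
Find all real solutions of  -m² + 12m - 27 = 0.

m = 3 or m = 9

Factor: -1(m - 9)(m - 3) = 0.
So m = 9 or m = 3.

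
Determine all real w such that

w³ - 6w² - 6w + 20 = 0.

Possible rational roots are divisors of 20. Testing w = -2 gives 0, so (w + 2) is a factor.
Divide: w³ - 6w² - 6w + 20 = (w + 2)(w² - 8w + 10).
Apply the quadratic formula to w² - 8w + 10 = 0: w = (8 ± √24)/2, i.e. w ≈ 6.4495 or w ≈ 1.5505.

w = -2 or w = 1.5505 or w = 6.4495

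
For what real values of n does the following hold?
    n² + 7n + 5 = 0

n = -6.1926 or n = -0.8074

Discriminant: (7)² − 4·1·5 = 29.
Quadratic formula: n = (-7 ± √29) / 2.
So n = -7/2 + √(29)/2 ≈ -0.8074 or n = -7/2 - √(29)/2 ≈ -6.1926.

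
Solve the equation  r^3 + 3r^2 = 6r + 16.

r = -3.3723 or r = -2 or r = 2.3723

Rearrange: r^3 + 3r^2 - 6r - 16 = 0.
Possible rational roots are divisors of -16. Testing r = -2 gives 0, so (r + 2) is a factor.
Divide: r^3 + 3r^2 - 6r - 16 = (r + 2)(r^2 + r - 8).
Apply the quadratic formula to r^2 + r - 8 = 0: r = (-1 +/- sqrt(33))/2, i.e. r ~= 2.3723 or r ~= -3.3723.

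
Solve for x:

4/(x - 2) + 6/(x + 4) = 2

x = -2 or x = 5

Multiply both sides by (x - 2)(x + 4):
4(x + 4) + 6(x - 2) = 2(x - 2)(x + 4).
Expand and collect terms: 2x² - 6x - 20 = 0.
Factor or apply the quadratic formula: x = 5 or x = -2.
Neither value makes a denominator zero (x ≠ 2, x ≠ -4), so both are valid.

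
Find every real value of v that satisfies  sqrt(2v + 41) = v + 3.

v = 4

Square both sides: 2v + 41 = (v + 3)^2.
Expand and rearrange: v^2 + 4v - 32 = 0.
Solving gives v = 4 or v = -8.
Check each candidate in the original equation:
  v = 4: sqrt(49) = 7, while v + 3 = 7 — valid.
  v = -8: sqrt(25) = 5, while v + 3 = -5 — extraneous.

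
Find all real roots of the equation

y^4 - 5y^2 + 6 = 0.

Let u = y^2. The equation becomes u^2 - 5u + 6 = 0.
Factor: (u - 3)(u - 2) = 0, so u = 3 or u = 2.
y^2 = 3 gives y = +/-sqrt(3) ~= +/-1.7321.
y^2 = 2 gives y = +/-sqrt(2) ~= +/-1.4142.

y = -1.7321 or y = -1.4142 or y = 1.4142 or y = 1.7321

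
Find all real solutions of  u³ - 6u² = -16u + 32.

u = 4

Rearrange: u³ - 6u² + 16u - 32 = 0.
Possible rational roots are divisors of -32. Testing u = 4 gives 0, so (u - 4) is a factor.
Divide: u³ - 6u² + 16u - 32 = (u - 4)(u² - 2u + 8).
The quadratic u² - 2u + 8 has discriminant -28 < 0, so no further real roots.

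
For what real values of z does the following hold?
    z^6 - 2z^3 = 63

Let u = z^3. The equation becomes u^2 - 2u - 63 = 0.
Factor: (u + 7)(u - 9) = 0, so u = -7 or u = 9.
z^3 = -7 gives z = -(7)^(1/3) ~= -1.9129.
z^3 = 9 gives z = (9)^(1/3) ~= 2.0801.

z = -1.9129 or z = 2.0801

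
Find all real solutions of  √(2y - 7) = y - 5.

y = 8

Square both sides: 2y - 7 = (y - 5)².
Expand and rearrange: y² - 12y + 32 = 0.
Solving gives y = 8 or y = 4.
Check each candidate in the original equation:
  y = 8: √(9) = 3, while y - 5 = 3 — valid.
  y = 4: √(1) = 1, while y - 5 = -1 — extraneous.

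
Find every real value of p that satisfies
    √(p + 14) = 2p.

p = 2

Square both sides: p + 14 = (2p)².
Expand and rearrange: 4p² - p - 14 = 0.
Solving gives p = 2 or p = -1.75.
Check each candidate in the original equation:
  p = 2: √(16) = 4, while 2p = 4 — valid.
  p = -1.75: √(12.25) = 3.5, while 2p = -3.5 — extraneous.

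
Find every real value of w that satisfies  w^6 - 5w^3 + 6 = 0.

Let u = w^3. The equation becomes u^2 - 5u + 6 = 0.
Factor: (u - 2)(u - 3) = 0, so u = 2 or u = 3.
w^3 = 2 gives w = (2)^(1/3) ~= 1.2599.
w^3 = 3 gives w = (3)^(1/3) ~= 1.4422.

w = 1.2599 or w = 1.4422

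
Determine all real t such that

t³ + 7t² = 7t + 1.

Rearrange: t³ + 7t² - 7t - 1 = 0.
Possible rational roots are divisors of -1. Testing t = 1 gives 0, so (t - 1) is a factor.
Divide: t³ + 7t² - 7t - 1 = (t - 1)(t² + 8t + 1).
Apply the quadratic formula to t² + 8t + 1 = 0: t = (-8 ± √60)/2, i.e. t ≈ -0.127 or t ≈ -7.873.

t = -7.873 or t = -0.127 or t = 1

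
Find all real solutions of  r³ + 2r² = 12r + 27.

r = -3 or r = -2.5414 or r = 3.5414

Rearrange: r³ + 2r² - 12r - 27 = 0.
Possible rational roots are divisors of -27. Testing r = -3 gives 0, so (r + 3) is a factor.
Divide: r³ + 2r² - 12r - 27 = (r + 3)(r² - r - 9).
Apply the quadratic formula to r² - r - 9 = 0: r = (1 ± √37)/2, i.e. r ≈ 3.5414 or r ≈ -2.5414.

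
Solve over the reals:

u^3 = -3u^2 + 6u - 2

Rearrange: u^3 + 3u^2 - 6u + 2 = 0.
Possible rational roots are divisors of 2. Testing u = 1 gives 0, so (u - 1) is a factor.
Divide: u^3 + 3u^2 - 6u + 2 = (u - 1)(u^2 + 4u - 2).
Apply the quadratic formula to u^2 + 4u - 2 = 0: u = (-4 +/- sqrt(24))/2, i.e. u ~= 0.4495 or u ~= -4.4495.

u = -4.4495 or u = 0.4495 or u = 1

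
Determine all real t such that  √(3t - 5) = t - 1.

Square both sides: 3t - 5 = (t - 1)².
Expand and rearrange: t² - 5t + 6 = 0.
Solving gives t = 3 or t = 2.
Check each candidate in the original equation:
  t = 3: √(4) = 2, while t - 1 = 2 — valid.
  t = 2: √(1) = 1, while t - 1 = 1 — valid.

t = 2 or t = 3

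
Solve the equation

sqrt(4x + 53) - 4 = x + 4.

Isolate the radical: sqrt(4x + 53) = x + 8.
Square both sides: 4x + 53 = (x + 8)^2.
Expand and rearrange: x^2 + 12x + 11 = 0.
Solving gives x = -1 or x = -11.
Check each candidate in the original equation:
  x = -1: sqrt(49) = 7, while x + 8 = 7 — valid.
  x = -11: sqrt(9) = 3, while x + 8 = -3 — extraneous.

x = -1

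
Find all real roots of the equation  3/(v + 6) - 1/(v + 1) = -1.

v = -8.6533 or v = -0.3467

Multiply both sides by (v + 6)(v + 1):
3(v + 1) - (v + 6) = -(v + 6)(v + 1).
Expand and collect terms: -v² - 9v - 3 = 0.
By the quadratic formula, v = (9 ± √69) / -2, so v ≈ -8.6533 or v ≈ -0.3467.
Neither value makes a denominator zero (v ≠ -6, v ≠ -1), so both are valid.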